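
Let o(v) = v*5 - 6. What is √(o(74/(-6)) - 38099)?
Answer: 10*I*√3435/3 ≈ 195.36*I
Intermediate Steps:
o(v) = -6 + 5*v (o(v) = 5*v - 6 = -6 + 5*v)
√(o(74/(-6)) - 38099) = √((-6 + 5*(74/(-6))) - 38099) = √((-6 + 5*(74*(-⅙))) - 38099) = √((-6 + 5*(-37/3)) - 38099) = √((-6 - 185/3) - 38099) = √(-203/3 - 38099) = √(-114500/3) = 10*I*√3435/3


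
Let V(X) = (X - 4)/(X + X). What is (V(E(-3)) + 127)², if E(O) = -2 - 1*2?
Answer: 16384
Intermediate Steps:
E(O) = -4 (E(O) = -2 - 2 = -4)
V(X) = (-4 + X)/(2*X) (V(X) = (-4 + X)/((2*X)) = (-4 + X)*(1/(2*X)) = (-4 + X)/(2*X))
(V(E(-3)) + 127)² = ((½)*(-4 - 4)/(-4) + 127)² = ((½)*(-¼)*(-8) + 127)² = (1 + 127)² = 128² = 16384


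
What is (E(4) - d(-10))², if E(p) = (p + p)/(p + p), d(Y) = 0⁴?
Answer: 1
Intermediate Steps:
d(Y) = 0
E(p) = 1 (E(p) = (2*p)/((2*p)) = (2*p)*(1/(2*p)) = 1)
(E(4) - d(-10))² = (1 - 1*0)² = (1 + 0)² = 1² = 1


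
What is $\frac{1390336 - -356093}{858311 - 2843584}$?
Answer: $- \frac{1746429}{1985273} \approx -0.87969$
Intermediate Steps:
$\frac{1390336 - -356093}{858311 - 2843584} = \frac{1390336 + \left(-1712656 + 2068749\right)}{-1985273} = \left(1390336 + 356093\right) \left(- \frac{1}{1985273}\right) = 1746429 \left(- \frac{1}{1985273}\right) = - \frac{1746429}{1985273}$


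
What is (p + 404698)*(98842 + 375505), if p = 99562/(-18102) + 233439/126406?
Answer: 31375417206262642511/163442958 ≈ 1.9197e+11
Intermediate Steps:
p = -597108671/163442958 (p = 99562*(-1/18102) + 233439*(1/126406) = -49781/9051 + 233439/126406 = -597108671/163442958 ≈ -3.6533)
(p + 404698)*(98842 + 375505) = (-597108671/163442958 + 404698)*(98842 + 375505) = (66144441108013/163442958)*474347 = 31375417206262642511/163442958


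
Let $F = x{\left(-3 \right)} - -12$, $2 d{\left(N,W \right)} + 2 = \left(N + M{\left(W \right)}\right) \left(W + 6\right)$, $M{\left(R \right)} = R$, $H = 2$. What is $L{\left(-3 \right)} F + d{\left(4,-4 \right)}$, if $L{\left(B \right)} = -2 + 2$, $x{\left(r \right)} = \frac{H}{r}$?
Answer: $-1$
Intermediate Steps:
$x{\left(r \right)} = \frac{2}{r}$
$d{\left(N,W \right)} = -1 + \frac{\left(6 + W\right) \left(N + W\right)}{2}$ ($d{\left(N,W \right)} = -1 + \frac{\left(N + W\right) \left(W + 6\right)}{2} = -1 + \frac{\left(N + W\right) \left(6 + W\right)}{2} = -1 + \frac{\left(6 + W\right) \left(N + W\right)}{2}$)
$L{\left(B \right)} = 0$
$F = \frac{34}{3}$ ($F = \frac{2}{-3} - -12 = 2 \left(- \frac{1}{3}\right) + 12 = - \frac{2}{3} + 12 = \frac{34}{3} \approx 11.333$)
$L{\left(-3 \right)} F + d{\left(4,-4 \right)} = 0 \cdot \frac{34}{3} + \left(-1 + \frac{\left(-4\right)^{2}}{2} + 3 \cdot 4 + 3 \left(-4\right) + \frac{1}{2} \cdot 4 \left(-4\right)\right) = 0 - 1 = -1$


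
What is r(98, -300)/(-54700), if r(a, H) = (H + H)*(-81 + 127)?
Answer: 276/547 ≈ 0.50457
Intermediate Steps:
r(a, H) = 92*H (r(a, H) = (2*H)*46 = 92*H)
r(98, -300)/(-54700) = (92*(-300))/(-54700) = -27600*(-1/54700) = 276/547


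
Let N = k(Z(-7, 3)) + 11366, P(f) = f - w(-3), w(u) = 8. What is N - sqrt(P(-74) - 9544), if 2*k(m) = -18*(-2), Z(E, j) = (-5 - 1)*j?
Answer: 11384 - I*sqrt(9626) ≈ 11384.0 - 98.112*I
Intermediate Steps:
Z(E, j) = -6*j
k(m) = 18 (k(m) = (-18*(-2))/2 = (1/2)*36 = 18)
P(f) = -8 + f (P(f) = f - 1*8 = f - 8 = -8 + f)
N = 11384 (N = 18 + 11366 = 11384)
N - sqrt(P(-74) - 9544) = 11384 - sqrt((-8 - 74) - 9544) = 11384 - sqrt(-82 - 9544) = 11384 - sqrt(-9626) = 11384 - I*sqrt(9626)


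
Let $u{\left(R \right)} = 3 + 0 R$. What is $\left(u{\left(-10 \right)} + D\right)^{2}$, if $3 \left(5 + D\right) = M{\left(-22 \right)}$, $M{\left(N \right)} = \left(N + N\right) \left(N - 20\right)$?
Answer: $376996$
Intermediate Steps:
$M{\left(N \right)} = 2 N \left(-20 + N\right)$
$u{\left(R \right)} = 3$ ($u{\left(R \right)} = 3 + 0 = 3$)
$D = 611$ ($D = -5 + \frac{2 \left(-22\right) \left(-20 - 22\right)}{3} = -5 + \frac{2 \left(-22\right) \left(-42\right)}{3} = -5 + \frac{1}{3} \cdot 1848 = -5 + 616 = 611$)
$\left(u{\left(-10 \right)} + D\right)^{2} = \left(3 + 611\right)^{2} = 614^{2} = 376996$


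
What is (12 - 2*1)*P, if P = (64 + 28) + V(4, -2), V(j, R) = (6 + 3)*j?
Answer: 1280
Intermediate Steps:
V(j, R) = 9*j
P = 128 (P = (64 + 28) + 9*4 = 92 + 36 = 128)
(12 - 2*1)*P = (12 - 2*1)*128 = (12 - 2)*128 = 10*128 = 1280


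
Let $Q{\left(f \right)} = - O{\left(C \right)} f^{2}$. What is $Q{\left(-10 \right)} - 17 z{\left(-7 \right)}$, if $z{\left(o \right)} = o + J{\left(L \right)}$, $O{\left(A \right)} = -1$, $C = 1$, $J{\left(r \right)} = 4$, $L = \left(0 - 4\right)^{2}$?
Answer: $151$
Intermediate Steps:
$L = 16$ ($L = \left(-4\right)^{2} = 16$)
$z{\left(o \right)} = 4 + o$ ($z{\left(o \right)} = o + 4 = 4 + o$)
$Q{\left(f \right)} = f^{2}$ ($Q{\left(f \right)} = \left(-1\right) \left(-1\right) f^{2} = 1 f^{2} = f^{2}$)
$Q{\left(-10 \right)} - 17 z{\left(-7 \right)} = \left(-10\right)^{2} - 17 \left(4 - 7\right) = 100 - -51 = 100 + 51 = 151$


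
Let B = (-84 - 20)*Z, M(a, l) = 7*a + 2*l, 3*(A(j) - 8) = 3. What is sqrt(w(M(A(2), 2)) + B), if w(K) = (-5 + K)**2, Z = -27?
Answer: 2*sqrt(1663) ≈ 81.560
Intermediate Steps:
A(j) = 9 (A(j) = 8 + (1/3)*3 = 8 + 1 = 9)
M(a, l) = 2*l + 7*a
B = 2808 (B = (-84 - 20)*(-27) = -104*(-27) = 2808)
sqrt(w(M(A(2), 2)) + B) = sqrt((-5 + (2*2 + 7*9))**2 + 2808) = sqrt((-5 + (4 + 63))**2 + 2808) = sqrt((-5 + 67)**2 + 2808) = sqrt(62**2 + 2808) = sqrt(3844 + 2808) = sqrt(6652) = 2*sqrt(1663)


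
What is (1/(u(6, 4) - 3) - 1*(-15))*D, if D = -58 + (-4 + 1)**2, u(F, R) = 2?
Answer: -686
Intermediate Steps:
D = -49 (D = -58 + (-3)**2 = -58 + 9 = -49)
(1/(u(6, 4) - 3) - 1*(-15))*D = (1/(2 - 3) - 1*(-15))*(-49) = (1/(-1) + 15)*(-49) = (-1 + 15)*(-49) = 14*(-49) = -686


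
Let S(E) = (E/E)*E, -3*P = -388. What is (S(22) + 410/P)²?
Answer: 23843689/37636 ≈ 633.53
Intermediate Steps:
P = 388/3 (P = -⅓*(-388) = 388/3 ≈ 129.33)
S(E) = E (S(E) = 1*E = E)
(S(22) + 410/P)² = (22 + 410/(388/3))² = (22 + 410*(3/388))² = (22 + 615/194)² = (4883/194)² = 23843689/37636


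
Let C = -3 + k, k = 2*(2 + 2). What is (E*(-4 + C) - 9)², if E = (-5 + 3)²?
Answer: 25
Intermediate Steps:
k = 8 (k = 2*4 = 8)
E = 4 (E = (-2)² = 4)
C = 5 (C = -3 + 8 = 5)
(E*(-4 + C) - 9)² = (4*(-4 + 5) - 9)² = (4*1 - 9)² = (4 - 9)² = (-5)² = 25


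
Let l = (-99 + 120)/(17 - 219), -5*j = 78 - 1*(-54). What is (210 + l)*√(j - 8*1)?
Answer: 42399*I*√215/505 ≈ 1231.1*I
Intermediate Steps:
j = -132/5 (j = -(78 - 1*(-54))/5 = -(78 + 54)/5 = -⅕*132 = -132/5 ≈ -26.400)
l = -21/202 (l = 21/(-202) = 21*(-1/202) = -21/202 ≈ -0.10396)
(210 + l)*√(j - 8*1) = (210 - 21/202)*√(-132/5 - 8*1) = 42399*√(-132/5 - 8)/202 = 42399*√(-172/5)/202 = 42399*(2*I*√215/5)/202 = 42399*I*√215/505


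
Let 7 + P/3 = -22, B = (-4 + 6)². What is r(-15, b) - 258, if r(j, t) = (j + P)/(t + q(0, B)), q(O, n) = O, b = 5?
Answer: -1392/5 ≈ -278.40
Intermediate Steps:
B = 4 (B = 2² = 4)
P = -87 (P = -21 + 3*(-22) = -21 - 66 = -87)
r(j, t) = (-87 + j)/t (r(j, t) = (j - 87)/(t + 0) = (-87 + j)/t)
r(-15, b) - 258 = (-87 - 15)/5 - 258 = (⅕)*(-102) - 258 = -102/5 - 258 = -1392/5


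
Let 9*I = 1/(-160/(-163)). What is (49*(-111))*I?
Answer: -295519/480 ≈ -615.66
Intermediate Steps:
I = 163/1440 (I = 1/(9*((-160/(-163)))) = 1/(9*((-160*(-1/163)))) = 1/(9*(160/163)) = (⅑)*(163/160) = 163/1440 ≈ 0.11319)
(49*(-111))*I = (49*(-111))*(163/1440) = -5439*163/1440 = -295519/480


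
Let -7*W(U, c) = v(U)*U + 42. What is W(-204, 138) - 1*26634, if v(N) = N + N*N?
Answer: 1180224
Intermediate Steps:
v(N) = N + N**2
W(U, c) = -6 - U**2*(1 + U)/7 (W(U, c) = -((U*(1 + U))*U + 42)/7 = -(U**2*(1 + U) + 42)/7 = -(42 + U**2*(1 + U))/7 = -6 - U**2*(1 + U)/7)
W(-204, 138) - 1*26634 = (-6 - 1/7*(-204)**2*(1 - 204)) - 1*26634 = (-6 - 1/7*41616*(-203)) - 26634 = (-6 + 1206864) - 26634 = 1206858 - 26634 = 1180224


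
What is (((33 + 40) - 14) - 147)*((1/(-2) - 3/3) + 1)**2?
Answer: -22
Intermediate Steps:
(((33 + 40) - 14) - 147)*((1/(-2) - 3/3) + 1)**2 = ((73 - 14) - 147)*((1*(-1/2) - 3*1/3) + 1)**2 = (59 - 147)*((-1/2 - 1) + 1)**2 = -88*(-3/2 + 1)**2 = -88*(-1/2)**2 = -88*1/4 = -22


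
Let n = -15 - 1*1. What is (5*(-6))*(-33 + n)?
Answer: 1470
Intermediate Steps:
n = -16 (n = -15 - 1 = -16)
(5*(-6))*(-33 + n) = (5*(-6))*(-33 - 16) = -30*(-49) = 1470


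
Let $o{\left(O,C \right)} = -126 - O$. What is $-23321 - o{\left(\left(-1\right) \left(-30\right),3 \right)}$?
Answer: $-23165$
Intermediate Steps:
$-23321 - o{\left(\left(-1\right) \left(-30\right),3 \right)} = -23321 - \left(-126 - \left(-1\right) \left(-30\right)\right) = -23321 - \left(-126 - 30\right) = -23321 - -156 = -23321 + 156 = -23165$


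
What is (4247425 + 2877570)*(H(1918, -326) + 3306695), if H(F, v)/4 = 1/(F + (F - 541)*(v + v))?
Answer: 10553620102424483085/447943 ≈ 2.3560e+13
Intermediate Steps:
H(F, v) = 4/(F + 2*v*(-541 + F)) (H(F, v) = 4/(F + (F - 541)*(v + v)) = 4/(F + (-541 + F)*(2*v)) = 4/(F + 2*v*(-541 + F)))
(4247425 + 2877570)*(H(1918, -326) + 3306695) = (4247425 + 2877570)*(4/(1918 - 1082*(-326) + 2*1918*(-326)) + 3306695) = 7124995*(4/(1918 + 352732 - 1250536) + 3306695) = 7124995*(4/(-895886) + 3306695) = 7124995*(4*(-1/895886) + 3306695) = 7124995*(-2/447943 + 3306695) = 7124995*(1481210878383/447943) = 10553620102424483085/447943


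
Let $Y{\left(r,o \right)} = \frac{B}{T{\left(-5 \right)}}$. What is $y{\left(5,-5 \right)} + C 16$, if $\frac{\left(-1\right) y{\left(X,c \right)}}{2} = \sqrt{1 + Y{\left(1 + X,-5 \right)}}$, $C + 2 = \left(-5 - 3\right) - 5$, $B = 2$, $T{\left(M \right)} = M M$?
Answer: $-240 - \frac{6 \sqrt{3}}{5} \approx -242.08$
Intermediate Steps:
$T{\left(M \right)} = M^{2}$
$C = -15$ ($C = -2 - 13 = -15$)
$Y{\left(r,o \right)} = \frac{2}{25}$ ($Y{\left(r,o \right)} = \frac{2}{\left(-5\right)^{2}} = \frac{2}{25}$)
$y{\left(X,c \right)} = - \frac{6 \sqrt{3}}{5}$ ($y{\left(X,c \right)} = - 2 \sqrt{1 + \frac{2}{25}} = - 2 \sqrt{\frac{27}{25}} = - 2 \frac{3 \sqrt{3}}{5} = - \frac{6 \sqrt{3}}{5}$)
$y{\left(5,-5 \right)} + C 16 = - \frac{6 \sqrt{3}}{5} - 240 = -240 - \frac{6 \sqrt{3}}{5}$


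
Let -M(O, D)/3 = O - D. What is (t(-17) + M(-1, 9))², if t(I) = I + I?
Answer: 16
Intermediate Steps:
M(O, D) = -3*O + 3*D (M(O, D) = -3*(O - D) = -3*O + 3*D)
t(I) = 2*I
(t(-17) + M(-1, 9))² = (2*(-17) + (-3*(-1) + 3*9))² = (-34 + (3 + 27))² = (-34 + 30)² = (-4)² = 16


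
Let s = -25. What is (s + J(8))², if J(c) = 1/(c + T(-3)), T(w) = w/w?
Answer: 50176/81 ≈ 619.46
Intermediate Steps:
T(w) = 1
J(c) = 1/(1 + c) (J(c) = 1/(c + 1) = 1/(1 + c))
(s + J(8))² = (-25 + 1/(1 + 8))² = (-25 + 1/9)² = (-25 + ⅑)² = (-224/9)² = 50176/81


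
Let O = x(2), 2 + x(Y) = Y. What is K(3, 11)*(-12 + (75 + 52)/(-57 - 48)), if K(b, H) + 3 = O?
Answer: 1387/35 ≈ 39.629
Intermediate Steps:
x(Y) = -2 + Y
O = 0 (O = -2 + 2 = 0)
K(b, H) = -3 (K(b, H) = -3 + 0 = -3)
K(3, 11)*(-12 + (75 + 52)/(-57 - 48)) = -3*(-12 + (75 + 52)/(-57 - 48)) = -3*(-12 + 127/(-105)) = -3*(-12 + 127*(-1/105)) = -3*(-12 - 127/105) = -3*(-1387/105) = 1387/35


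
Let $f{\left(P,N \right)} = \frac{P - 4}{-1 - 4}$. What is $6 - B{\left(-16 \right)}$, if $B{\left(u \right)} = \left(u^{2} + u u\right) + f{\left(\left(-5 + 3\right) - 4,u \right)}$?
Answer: $-508$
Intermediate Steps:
$f{\left(P,N \right)} = \frac{4}{5} - \frac{P}{5}$ ($f{\left(P,N \right)} = \frac{-4 + P}{-5} = \left(-4 + P\right) \left(- \frac{1}{5}\right) = \frac{4}{5} - \frac{P}{5}$)
$B{\left(u \right)} = 2 + 2 u^{2}$ ($B{\left(u \right)} = \left(u^{2} + u u\right) - \left(- \frac{4}{5} + \frac{\left(-5 + 3\right) - 4}{5}\right) = \left(u^{2} + u^{2}\right) - \left(- \frac{4}{5} + \frac{-2 - 4}{5}\right) = 2 u^{2} + \left(\frac{4}{5} - - \frac{6}{5}\right) = 2 u^{2} + \left(\frac{4}{5} + \frac{6}{5}\right) = 2 u^{2} + 2 = 2 + 2 u^{2}$)
$6 - B{\left(-16 \right)} = 6 - \left(2 + 2 \left(-16\right)^{2}\right) = 6 - \left(2 + 2 \cdot 256\right) = 6 - \left(2 + 512\right) = 6 - 514 = -508$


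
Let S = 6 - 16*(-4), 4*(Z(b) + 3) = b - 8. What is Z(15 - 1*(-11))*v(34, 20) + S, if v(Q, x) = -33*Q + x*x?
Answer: -1013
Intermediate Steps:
v(Q, x) = x**2 - 33*Q (v(Q, x) = -33*Q + x**2 = x**2 - 33*Q)
Z(b) = -5 + b/4 (Z(b) = -3 + (b - 8)/4 = -3 + (-8 + b)/4 = -3 + (-2 + b/4) = -5 + b/4)
S = 70 (S = 6 + 64 = 70)
Z(15 - 1*(-11))*v(34, 20) + S = (-5 + (15 - 1*(-11))/4)*(20**2 - 33*34) + 70 = (-5 + (15 + 11)/4)*(400 - 1122) + 70 = (-5 + (1/4)*26)*(-722) + 70 = (-5 + 13/2)*(-722) + 70 = (3/2)*(-722) + 70 = -1083 + 70 = -1013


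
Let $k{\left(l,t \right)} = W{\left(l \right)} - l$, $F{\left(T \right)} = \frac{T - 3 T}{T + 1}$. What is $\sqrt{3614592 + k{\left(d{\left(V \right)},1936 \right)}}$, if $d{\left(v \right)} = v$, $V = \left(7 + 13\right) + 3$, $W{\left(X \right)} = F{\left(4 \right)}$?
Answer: $\frac{3 \sqrt{10040465}}{5} \approx 1901.2$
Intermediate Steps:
$F{\left(T \right)} = - \frac{2 T}{1 + T}$ ($F{\left(T \right)} = \frac{\left(-2\right) T}{1 + T} = - \frac{2 T}{1 + T}$)
$W{\left(X \right)} = - \frac{8}{5}$ ($W{\left(X \right)} = \left(-2\right) 4 \frac{1}{1 + 4} = \left(-2\right) 4 \cdot \frac{1}{5} = - \frac{8}{5}$)
$V = 23$ ($V = 20 + 3 = 23$)
$k{\left(l,t \right)} = - \frac{8}{5} - l$
$\sqrt{3614592 + k{\left(d{\left(V \right)},1936 \right)}} = \sqrt{3614592 - \frac{123}{5}} = \sqrt{\frac{18072837}{5}} = \frac{3 \sqrt{10040465}}{5}$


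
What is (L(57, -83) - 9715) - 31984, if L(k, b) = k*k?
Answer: -38450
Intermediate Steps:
L(k, b) = k**2
(L(57, -83) - 9715) - 31984 = (57**2 - 9715) - 31984 = (3249 - 9715) - 31984 = -6466 - 31984 = -38450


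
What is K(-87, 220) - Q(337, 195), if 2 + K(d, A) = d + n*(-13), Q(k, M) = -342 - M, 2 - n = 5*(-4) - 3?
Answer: 123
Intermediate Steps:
n = 25 (n = 2 - (5*(-4) - 3) = 2 - (-20 - 3) = 2 - 1*(-23) = 2 + 23 = 25)
K(d, A) = -327 + d (K(d, A) = -2 + (d + 25*(-13)) = -2 + (d - 325) = -2 + (-325 + d) = -327 + d)
K(-87, 220) - Q(337, 195) = (-327 - 87) - (-342 - 1*195) = -414 - (-342 - 195) = -414 - 1*(-537) = -414 + 537 = 123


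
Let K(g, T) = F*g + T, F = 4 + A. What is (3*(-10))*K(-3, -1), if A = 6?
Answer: 930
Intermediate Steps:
F = 10 (F = 4 + 6 = 10)
K(g, T) = T + 10*g (K(g, T) = 10*g + T = T + 10*g)
(3*(-10))*K(-3, -1) = (3*(-10))*(-1 + 10*(-3)) = -30*(-1 - 30) = -30*(-31) = 930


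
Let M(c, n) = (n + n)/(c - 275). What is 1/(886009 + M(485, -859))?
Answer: 105/93030086 ≈ 1.1287e-6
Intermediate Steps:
M(c, n) = 2*n/(-275 + c) (M(c, n) = (2*n)/(-275 + c) = 2*n/(-275 + c))
1/(886009 + M(485, -859)) = 1/(886009 + 2*(-859)/(-275 + 485)) = 1/(886009 + 2*(-859)/210) = 1/(886009 + 2*(-859)*(1/210)) = 1/(886009 - 859/105) = 1/(93030086/105) = 105/93030086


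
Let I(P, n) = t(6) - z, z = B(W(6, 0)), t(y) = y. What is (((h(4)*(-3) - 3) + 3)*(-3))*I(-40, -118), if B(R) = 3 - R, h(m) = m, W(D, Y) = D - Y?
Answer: 324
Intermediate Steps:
z = -3 (z = 3 - (6 - 1*0) = 3 - (6 + 0) = 3 - 1*6 = 3 - 6 = -3)
I(P, n) = 9 (I(P, n) = 6 - 1*(-3) = 6 + 3 = 9)
(((h(4)*(-3) - 3) + 3)*(-3))*I(-40, -118) = (((4*(-3) - 3) + 3)*(-3))*9 = (((-12 - 3) + 3)*(-3))*9 = ((-15 + 3)*(-3))*9 = -12*(-3)*9 = 36*9 = 324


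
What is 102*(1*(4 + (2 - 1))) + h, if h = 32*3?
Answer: 606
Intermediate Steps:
h = 96
102*(1*(4 + (2 - 1))) + h = 102*(1*(4 + (2 - 1))) + 96 = 102*(1*(4 + 1)) + 96 = 102*(1*5) + 96 = 102*5 + 96 = 510 + 96 = 606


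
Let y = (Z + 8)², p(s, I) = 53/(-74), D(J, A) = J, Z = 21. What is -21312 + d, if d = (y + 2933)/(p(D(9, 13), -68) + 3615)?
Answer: -5699764308/267457 ≈ -21311.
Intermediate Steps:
p(s, I) = -53/74 (p(s, I) = 53*(-1/74) = -53/74)
y = 841 (y = (21 + 8)² = 29² = 841)
d = 279276/267457 (d = (841 + 2933)/(-53/74 + 3615) = 3774/(267457/74) = 3774*(74/267457) = 279276/267457 ≈ 1.0442)
-21312 + d = -21312 + 279276/267457 = -5699764308/267457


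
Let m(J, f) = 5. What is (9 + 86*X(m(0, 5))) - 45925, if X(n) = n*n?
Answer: -43766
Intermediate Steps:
X(n) = n**2
(9 + 86*X(m(0, 5))) - 45925 = (9 + 86*5**2) - 45925 = (9 + 86*25) - 45925 = (9 + 2150) - 45925 = 2159 - 45925 = -43766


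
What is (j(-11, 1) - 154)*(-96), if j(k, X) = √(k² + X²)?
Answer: 14784 - 96*√122 ≈ 13724.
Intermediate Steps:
j(k, X) = √(X² + k²)
(j(-11, 1) - 154)*(-96) = (√(1² + (-11)²) - 154)*(-96) = (√(1 + 121) - 154)*(-96) = (√122 - 154)*(-96) = (-154 + √122)*(-96) = 14784 - 96*√122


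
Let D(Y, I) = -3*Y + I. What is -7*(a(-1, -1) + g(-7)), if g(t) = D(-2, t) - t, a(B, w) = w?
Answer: -35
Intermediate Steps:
D(Y, I) = I - 3*Y
g(t) = 6 (g(t) = (t - 3*(-2)) - t = (t + 6) - t = (6 + t) - t = 6)
-7*(a(-1, -1) + g(-7)) = -7*(-1 + 6) = -7*5 = -35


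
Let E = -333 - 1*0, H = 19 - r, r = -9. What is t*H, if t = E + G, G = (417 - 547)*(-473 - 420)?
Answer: 3241196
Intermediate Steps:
H = 28 (H = 19 - 1*(-9) = 19 + 9 = 28)
E = -333 (E = -333 + 0 = -333)
G = 116090 (G = -130*(-893) = 116090)
t = 115757 (t = -333 + 116090 = 115757)
t*H = 115757*28 = 3241196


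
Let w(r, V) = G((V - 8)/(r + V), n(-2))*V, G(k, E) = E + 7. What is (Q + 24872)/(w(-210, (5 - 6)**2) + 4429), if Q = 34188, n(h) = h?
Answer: 29530/2217 ≈ 13.320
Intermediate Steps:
G(k, E) = 7 + E
w(r, V) = 5*V (w(r, V) = (7 - 2)*V = 5*V)
(Q + 24872)/(w(-210, (5 - 6)**2) + 4429) = (34188 + 24872)/(5*(5 - 6)**2 + 4429) = 59060/(5*(-1)**2 + 4429) = 59060/(5*1 + 4429) = 59060/(5 + 4429) = 59060/4434 = 59060*(1/4434) = 29530/2217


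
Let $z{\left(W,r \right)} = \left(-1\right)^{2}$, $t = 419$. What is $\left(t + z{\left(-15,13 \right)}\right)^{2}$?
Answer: $176400$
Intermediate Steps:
$z{\left(W,r \right)} = 1$
$\left(t + z{\left(-15,13 \right)}\right)^{2} = \left(419 + 1\right)^{2} = 420^{2} = 176400$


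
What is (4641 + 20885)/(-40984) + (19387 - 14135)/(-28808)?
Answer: -4570197/5676284 ≈ -0.80514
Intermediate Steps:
(4641 + 20885)/(-40984) + (19387 - 14135)/(-28808) = 25526*(-1/40984) + 5252*(-1/28808) = -12763/20492 - 101/554 = -4570197/5676284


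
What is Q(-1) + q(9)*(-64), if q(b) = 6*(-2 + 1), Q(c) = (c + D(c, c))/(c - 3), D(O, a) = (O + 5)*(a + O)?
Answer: 1545/4 ≈ 386.25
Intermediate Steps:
D(O, a) = (5 + O)*(O + a)
Q(c) = (2*c² + 11*c)/(-3 + c) (Q(c) = (c + (c² + 5*c + 5*c + c*c))/(c - 3) = (c + (c² + 5*c + 5*c + c²))/(-3 + c) = (c + (2*c² + 10*c))/(-3 + c) = (2*c² + 11*c)/(-3 + c))
q(b) = -6 (q(b) = 6*(-1) = -6)
Q(-1) + q(9)*(-64) = -(11 + 2*(-1))/(-3 - 1) - 6*(-64) = -1*(11 - 2)/(-4) + 384 = -1*(-¼)*9 + 384 = 9/4 + 384 = 1545/4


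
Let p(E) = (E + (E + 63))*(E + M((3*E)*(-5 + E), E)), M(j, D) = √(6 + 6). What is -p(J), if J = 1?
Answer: -65 - 130*√3 ≈ -290.17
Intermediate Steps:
M(j, D) = 2*√3 (M(j, D) = √12 = 2*√3)
p(E) = (63 + 2*E)*(E + 2*√3) (p(E) = (E + (E + 63))*(E + 2*√3) = (E + (63 + E))*(E + 2*√3) = (63 + 2*E)*(E + 2*√3))
-p(J) = -(2*1² + 63*1 + 126*√3 + 4*1*√3) = -(2*1 + 63 + 126*√3 + 4*√3) = -(2 + 63 + 126*√3 + 4*√3) = -(65 + 130*√3) = -65 - 130*√3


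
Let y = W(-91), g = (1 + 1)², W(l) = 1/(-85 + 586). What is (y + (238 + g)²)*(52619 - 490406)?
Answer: -4281639309885/167 ≈ -2.5639e+10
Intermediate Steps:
W(l) = 1/501
g = 4 (g = 2² = 4)
y = 1/501 ≈ 0.0019960
(y + (238 + g)²)*(52619 - 490406) = (1/501 + (238 + 4)²)*(52619 - 490406) = (1/501 + 242²)*(-437787) = (1/501 + 58564)*(-437787) = (29340565/501)*(-437787) = -4281639309885/167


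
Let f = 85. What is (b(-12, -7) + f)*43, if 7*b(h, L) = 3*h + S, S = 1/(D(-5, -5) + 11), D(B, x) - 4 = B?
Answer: 240413/70 ≈ 3434.5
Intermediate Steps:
D(B, x) = 4 + B
S = 1/10 (S = 1/((4 - 5) + 11) = 1/(-1 + 11) = 1/10 ≈ 0.10000)
b(h, L) = 1/70 + 3*h/7 (b(h, L) = (3*h + 1/10)/7 = (1/10 + 3*h)/7 = 1/70 + 3*h/7)
(b(-12, -7) + f)*43 = ((1/70 + (3/7)*(-12)) + 85)*43 = ((1/70 - 36/7) + 85)*43 = (-359/70 + 85)*43 = (5591/70)*43 = 240413/70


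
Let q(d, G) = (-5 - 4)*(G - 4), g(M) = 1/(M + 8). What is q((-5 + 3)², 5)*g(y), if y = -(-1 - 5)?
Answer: -9/14 ≈ -0.64286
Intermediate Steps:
y = 6 (y = -1*(-6) = 6)
g(M) = 1/(8 + M)
q(d, G) = 36 - 9*G (q(d, G) = -9*(-4 + G) = 36 - 9*G)
q((-5 + 3)², 5)*g(y) = (36 - 9*5)/(8 + 6) = (36 - 45)/14 = -9*1/14 = -9/14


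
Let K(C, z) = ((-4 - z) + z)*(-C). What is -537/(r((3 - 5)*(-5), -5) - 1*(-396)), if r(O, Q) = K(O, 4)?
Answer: -537/436 ≈ -1.2317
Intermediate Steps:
K(C, z) = 4*C (K(C, z) = -(-4)*C = 4*C)
r(O, Q) = 4*O
-537/(r((3 - 5)*(-5), -5) - 1*(-396)) = -537/(4*((3 - 5)*(-5)) - 1*(-396)) = -537/(4*(-2*(-5)) + 396) = -537/(4*10 + 396) = -537/(40 + 396) = -537/436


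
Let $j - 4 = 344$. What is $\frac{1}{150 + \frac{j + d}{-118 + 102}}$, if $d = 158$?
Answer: $\frac{8}{947} \approx 0.0084477$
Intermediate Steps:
$j = 348$ ($j = 4 + 344 = 348$)
$\frac{1}{150 + \frac{j + d}{-118 + 102}} = \frac{1}{150 + \frac{348 + 158}{-118 + 102}} = \frac{1}{150 + \frac{506}{-16}} = \frac{1}{150 + 506 \left(- \frac{1}{16}\right)} = \frac{1}{150 - \frac{253}{8}} = \frac{1}{\frac{947}{8}} = \frac{8}{947}$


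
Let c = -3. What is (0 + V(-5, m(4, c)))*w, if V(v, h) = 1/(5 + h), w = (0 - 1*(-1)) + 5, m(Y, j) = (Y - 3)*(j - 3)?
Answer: -6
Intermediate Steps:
m(Y, j) = (-3 + Y)*(-3 + j)
w = 6 (w = (0 + 1) + 5 = 1 + 5 = 6)
(0 + V(-5, m(4, c)))*w = (0 + 1/(5 + (9 - 3*4 - 3*(-3) + 4*(-3))))*6 = (0 + 1/(5 + (9 - 12 + 9 - 12)))*6 = (0 + 1/(5 - 6))*6 = (0 + 1/(-1))*6 = (0 - 1)*6 = -1*6 = -6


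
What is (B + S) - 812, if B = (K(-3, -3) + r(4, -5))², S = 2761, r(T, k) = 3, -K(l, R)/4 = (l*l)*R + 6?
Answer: 9518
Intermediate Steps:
K(l, R) = -24 - 4*R*l² (K(l, R) = -4*((l*l)*R + 6) = -4*(l²*R + 6) = -4*(R*l² + 6) = -4*(6 + R*l²) = -24 - 4*R*l²)
B = 7569 (B = ((-24 - 4*(-3)*(-3)²) + 3)² = ((-24 - 4*(-3)*9) + 3)² = ((-24 + 108) + 3)² = (84 + 3)² = 87² = 7569)
(B + S) - 812 = (7569 + 2761) - 812 = 10330 - 812 = 9518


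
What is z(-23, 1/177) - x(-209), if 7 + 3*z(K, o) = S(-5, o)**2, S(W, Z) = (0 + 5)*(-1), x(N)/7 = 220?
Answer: -1534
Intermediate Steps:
x(N) = 1540 (x(N) = 7*220 = 1540)
S(W, Z) = -5 (S(W, Z) = 5*(-1) = -5)
z(K, o) = 6 (z(K, o) = -7/3 + (1/3)*(-5)**2 = -7/3 + (1/3)*25 = -7/3 + 25/3 = 6)
z(-23, 1/177) - x(-209) = 6 - 1*1540 = 6 - 1540 = -1534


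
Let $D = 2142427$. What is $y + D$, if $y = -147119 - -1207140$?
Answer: $3202448$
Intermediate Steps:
$y = 1060021$ ($y = -147119 + 1207140 = 1060021$)
$y + D = 1060021 + 2142427 = 3202448$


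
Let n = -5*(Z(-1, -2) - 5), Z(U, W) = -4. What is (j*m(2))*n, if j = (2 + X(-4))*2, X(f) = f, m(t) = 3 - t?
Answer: -180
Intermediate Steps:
j = -4 (j = (2 - 4)*2 = -2*2 = -4)
n = 45 (n = -5*(-4 - 5) = -5*(-9) = 45)
(j*m(2))*n = -4*(3 - 1*2)*45 = -4*(3 - 2)*45 = -4*1*45 = -4*45 = -180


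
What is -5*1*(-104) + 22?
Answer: 542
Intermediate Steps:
-5*1*(-104) + 22 = -5*(-104) + 22 = 520 + 22 = 542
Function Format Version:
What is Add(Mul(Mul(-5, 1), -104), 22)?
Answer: 542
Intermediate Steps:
Add(Mul(Mul(-5, 1), -104), 22) = Add(Mul(-5, -104), 22) = Add(520, 22) = 542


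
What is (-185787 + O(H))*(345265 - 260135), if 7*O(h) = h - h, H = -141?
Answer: -15816047310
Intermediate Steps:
O(h) = 0 (O(h) = (h - h)/7 = (⅐)*0 = 0)
(-185787 + O(H))*(345265 - 260135) = (-185787 + 0)*(345265 - 260135) = -185787*85130 = -15816047310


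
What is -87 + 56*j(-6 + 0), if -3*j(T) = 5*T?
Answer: 473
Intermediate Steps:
j(T) = -5*T/3
-87 + 56*j(-6 + 0) = -87 + 56*(-5*(-6 + 0)/3) = -87 + 56*(-5/3*(-6)) = -87 + 56*10 = -87 + 560 = 473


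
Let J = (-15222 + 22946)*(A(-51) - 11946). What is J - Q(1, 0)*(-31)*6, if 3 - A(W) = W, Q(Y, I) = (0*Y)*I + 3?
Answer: -91853250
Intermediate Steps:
Q(Y, I) = 3 (Q(Y, I) = 0*I + 3 = 0 + 3 = 3)
A(W) = 3 - W
J = -91853808 (J = (-15222 + 22946)*((3 - 1*(-51)) - 11946) = 7724*((3 + 51) - 11946) = 7724*(54 - 11946) = 7724*(-11892) = -91853808)
J - Q(1, 0)*(-31)*6 = -91853808 - 3*(-31)*6 = -91853808 - (-93)*6 = -91853808 - 1*(-558) = -91853808 + 558 = -91853250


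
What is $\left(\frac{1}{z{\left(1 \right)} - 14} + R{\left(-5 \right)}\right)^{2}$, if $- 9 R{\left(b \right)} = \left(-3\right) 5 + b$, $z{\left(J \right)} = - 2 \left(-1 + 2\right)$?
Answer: $\frac{96721}{20736} \approx 4.6644$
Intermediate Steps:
$z{\left(J \right)} = -2$ ($z{\left(J \right)} = \left(-2\right) 1 = -2$)
$R{\left(b \right)} = \frac{5}{3} - \frac{b}{9}$ ($R{\left(b \right)} = - \frac{\left(-3\right) 5 + b}{9} = - \frac{-15 + b}{9} = \frac{5}{3} - \frac{b}{9}$)
$\left(\frac{1}{z{\left(1 \right)} - 14} + R{\left(-5 \right)}\right)^{2} = \left(\frac{1}{-2 - 14} + \left(\frac{5}{3} - - \frac{5}{9}\right)\right)^{2} = \left(\frac{1}{-16} + \left(\frac{5}{3} + \frac{5}{9}\right)\right)^{2} = \left(- \frac{1}{16} + \frac{20}{9}\right)^{2} = \left(\frac{311}{144}\right)^{2} = \frac{96721}{20736}$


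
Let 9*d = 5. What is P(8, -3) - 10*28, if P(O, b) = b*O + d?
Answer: -2731/9 ≈ -303.44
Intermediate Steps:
d = 5/9 (d = (1/9)*5 = 5/9 ≈ 0.55556)
P(O, b) = 5/9 + O*b (P(O, b) = b*O + 5/9 = O*b + 5/9 = 5/9 + O*b)
P(8, -3) - 10*28 = (5/9 + 8*(-3)) - 10*28 = (5/9 - 24) - 280 = -211/9 - 280 = -2731/9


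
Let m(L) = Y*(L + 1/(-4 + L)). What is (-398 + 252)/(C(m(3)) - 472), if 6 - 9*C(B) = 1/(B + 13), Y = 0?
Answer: 17082/55147 ≈ 0.30975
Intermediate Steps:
m(L) = 0 (m(L) = 0*(L + 1/(-4 + L)) = 0)
C(B) = ⅔ - 1/(9*(13 + B)) (C(B) = ⅔ - 1/(9*(B + 13)) = ⅔ - 1/(9*(13 + B)))
(-398 + 252)/(C(m(3)) - 472) = (-398 + 252)/((77 + 6*0)/(9*(13 + 0)) - 472) = -146/((⅑)*(77 + 0)/13 - 472) = -146/((⅑)*(1/13)*77 - 472) = -146/(77/117 - 472) = -146/(-55147/117) = -146*(-117/55147) = 17082/55147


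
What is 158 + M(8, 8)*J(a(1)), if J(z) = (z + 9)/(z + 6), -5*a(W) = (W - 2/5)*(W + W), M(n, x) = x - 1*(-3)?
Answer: 8387/48 ≈ 174.73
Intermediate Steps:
M(n, x) = 3 + x (M(n, x) = x + 3 = 3 + x)
a(W) = -2*W*(-2/5 + W)/5 (a(W) = -(W - 2/5)*(W + W)/5 = -(W - 2*1/5)*2*W/5 = -(W - 2/5)*2*W/5 = -(-2/5 + W)*2*W/5 = -2*W*(-2/5 + W)/5)
J(z) = (9 + z)/(6 + z)
158 + M(8, 8)*J(a(1)) = 158 + (3 + 8)*((9 + (2/25)*1*(2 - 5*1))/(6 + (2/25)*1*(2 - 5*1))) = 158 + 11*((9 + (2/25)*1*(2 - 5))/(6 + (2/25)*1*(2 - 5))) = 158 + 11*((9 + (2/25)*1*(-3))/(6 + (2/25)*1*(-3))) = 158 + 11*((9 - 6/25)/(6 - 6/25)) = 158 + 11*((219/25)/(144/25)) = 158 + 11*((25/144)*(219/25)) = 158 + 11*(73/48) = 158 + 803/48 = 8387/48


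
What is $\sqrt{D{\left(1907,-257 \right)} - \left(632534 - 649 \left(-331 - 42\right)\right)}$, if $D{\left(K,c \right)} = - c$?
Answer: $i \sqrt{874354} \approx 935.07 i$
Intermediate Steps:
$\sqrt{D{\left(1907,-257 \right)} - \left(632534 - 649 \left(-331 - 42\right)\right)} = \sqrt{\left(-1\right) \left(-257\right) - \left(632534 - 649 \left(-331 - 42\right)\right)} = \sqrt{257 - \left(632534 - 649 \left(-331 - 42\right)\right)} = \sqrt{257 - \left(632534 + 242077\right)} = \sqrt{257 - 874611} = \sqrt{-874354} = i \sqrt{874354}$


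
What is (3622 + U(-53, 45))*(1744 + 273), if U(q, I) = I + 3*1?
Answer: 7402390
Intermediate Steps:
U(q, I) = 3 + I (U(q, I) = I + 3 = 3 + I)
(3622 + U(-53, 45))*(1744 + 273) = (3622 + (3 + 45))*(1744 + 273) = (3622 + 48)*2017 = 3670*2017 = 7402390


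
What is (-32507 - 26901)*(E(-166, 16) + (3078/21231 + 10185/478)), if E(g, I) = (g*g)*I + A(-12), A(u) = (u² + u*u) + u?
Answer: -14777461359697240/563801 ≈ -2.6210e+10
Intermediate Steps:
A(u) = u + 2*u² (A(u) = (u² + u²) + u = 2*u² + u = u + 2*u²)
E(g, I) = 276 + I*g² (E(g, I) = (g*g)*I - 12*(1 + 2*(-12)) = g²*I - 12*(1 - 24) = I*g² - 12*(-23) = I*g² + 276 = 276 + I*g²)
(-32507 - 26901)*(E(-166, 16) + (3078/21231 + 10185/478)) = (-32507 - 26901)*((276 + 16*(-166)²) + (3078/21231 + 10185/478)) = -59408*((276 + 16*27556) + (3078*(1/21231) + 10185*(1/478))) = -59408*((276 + 440896) + (342/2359 + 10185/478)) = -59408*(441172 + 24189891/1127602) = -59408*497490619435/1127602 = -14777461359697240/563801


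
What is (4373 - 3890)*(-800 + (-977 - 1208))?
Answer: -1441755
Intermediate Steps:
(4373 - 3890)*(-800 + (-977 - 1208)) = 483*(-800 - 2185) = 483*(-2985) = -1441755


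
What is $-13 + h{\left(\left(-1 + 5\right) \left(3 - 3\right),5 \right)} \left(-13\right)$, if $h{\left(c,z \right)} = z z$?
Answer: $-338$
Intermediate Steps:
$h{\left(c,z \right)} = z^{2}$
$-13 + h{\left(\left(-1 + 5\right) \left(3 - 3\right),5 \right)} \left(-13\right) = -13 + 5^{2} \left(-13\right) = -13 + 25 \left(-13\right) = -13 - 325 = -338$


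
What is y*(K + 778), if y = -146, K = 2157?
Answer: -428510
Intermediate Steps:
y*(K + 778) = -146*(2157 + 778) = -146*2935 = -428510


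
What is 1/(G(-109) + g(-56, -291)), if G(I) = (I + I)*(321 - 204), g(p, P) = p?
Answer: -1/25562 ≈ -3.9121e-5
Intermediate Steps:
G(I) = 234*I (G(I) = (2*I)*117 = 234*I)
1/(G(-109) + g(-56, -291)) = 1/(234*(-109) - 56) = 1/(-25506 - 56) = 1/(-25562) = -1/25562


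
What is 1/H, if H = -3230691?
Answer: -1/3230691 ≈ -3.0953e-7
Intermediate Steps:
1/H = 1/(-3230691) = -1/3230691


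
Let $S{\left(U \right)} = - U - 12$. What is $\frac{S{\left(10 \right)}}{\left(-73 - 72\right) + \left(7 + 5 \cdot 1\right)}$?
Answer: $\frac{22}{133} \approx 0.16541$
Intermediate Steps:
$S{\left(U \right)} = -12 - U$
$\frac{S{\left(10 \right)}}{\left(-73 - 72\right) + \left(7 + 5 \cdot 1\right)} = \frac{-12 - 10}{\left(-73 - 72\right) + \left(7 + 5 \cdot 1\right)} = \frac{-12 - 10}{\left(-73 - 72\right) + \left(7 + 5\right)} = \frac{1}{-145 + 12} \left(-22\right) = \frac{1}{-133} \left(-22\right) = \left(- \frac{1}{133}\right) \left(-22\right) = \frac{22}{133}$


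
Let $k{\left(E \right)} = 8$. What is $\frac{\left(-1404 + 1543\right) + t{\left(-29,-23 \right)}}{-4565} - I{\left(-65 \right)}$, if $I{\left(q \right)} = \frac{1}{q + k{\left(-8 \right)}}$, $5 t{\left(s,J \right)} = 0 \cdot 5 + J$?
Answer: $- \frac{15479}{1301025} \approx -0.011898$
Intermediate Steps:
$t{\left(s,J \right)} = \frac{J}{5}$ ($t{\left(s,J \right)} = \frac{0 \cdot 5 + J}{5} = \frac{0 + J}{5} = \frac{J}{5}$)
$I{\left(q \right)} = \frac{1}{8 + q}$ ($I{\left(q \right)} = \frac{1}{q + 8} = \frac{1}{8 + q}$)
$\frac{\left(-1404 + 1543\right) + t{\left(-29,-23 \right)}}{-4565} - I{\left(-65 \right)} = \frac{\left(-1404 + 1543\right) + \frac{1}{5} \left(-23\right)}{-4565} - \frac{1}{8 - 65} = \left(139 - \frac{23}{5}\right) \left(- \frac{1}{4565}\right) - \frac{1}{-57} = \frac{672}{5} \left(- \frac{1}{4565}\right) - - \frac{1}{57} = - \frac{672}{22825} + \frac{1}{57} = - \frac{15479}{1301025}$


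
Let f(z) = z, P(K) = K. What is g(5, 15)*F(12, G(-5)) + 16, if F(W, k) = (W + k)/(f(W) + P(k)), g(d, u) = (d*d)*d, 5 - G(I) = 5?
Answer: 141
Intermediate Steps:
G(I) = 0 (G(I) = 5 - 1*5 = 5 - 5 = 0)
g(d, u) = d**3 (g(d, u) = d**2*d = d**3)
F(W, k) = 1 (F(W, k) = (W + k)/(W + k) = 1)
g(5, 15)*F(12, G(-5)) + 16 = 5**3*1 + 16 = 125*1 + 16 = 125 + 16 = 141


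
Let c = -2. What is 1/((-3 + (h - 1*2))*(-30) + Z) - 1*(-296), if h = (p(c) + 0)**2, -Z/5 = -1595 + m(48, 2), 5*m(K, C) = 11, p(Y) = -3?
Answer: 2321825/7844 ≈ 296.00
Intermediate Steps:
m(K, C) = 11/5 (m(K, C) = (1/5)*11 = 11/5)
Z = 7964 (Z = -5*(-1595 + 11/5) = -5*(-7964/5) = 7964)
h = 9 (h = (-3 + 0)**2 = (-3)**2 = 9)
1/((-3 + (h - 1*2))*(-30) + Z) - 1*(-296) = 1/((-3 + (9 - 1*2))*(-30) + 7964) - 1*(-296) = 1/((-3 + (9 - 2))*(-30) + 7964) + 296 = 1/((-3 + 7)*(-30) + 7964) + 296 = 1/(4*(-30) + 7964) + 296 = 1/(-120 + 7964) + 296 = 1/7844 + 296 = 2321825/7844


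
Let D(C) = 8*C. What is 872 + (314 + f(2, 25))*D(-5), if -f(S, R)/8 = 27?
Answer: -3048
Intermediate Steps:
f(S, R) = -216 (f(S, R) = -8*27 = -216)
872 + (314 + f(2, 25))*D(-5) = 872 + (314 - 216)*(8*(-5)) = 872 + 98*(-40) = 872 - 3920 = -3048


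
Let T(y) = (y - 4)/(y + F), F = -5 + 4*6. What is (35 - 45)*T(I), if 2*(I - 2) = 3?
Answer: 2/9 ≈ 0.22222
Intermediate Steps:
I = 7/2 (I = 2 + (1/2)*3 = 2 + 3/2 = 7/2 ≈ 3.5000)
F = 19 (F = -5 + 24 = 19)
T(y) = (-4 + y)/(19 + y) (T(y) = (y - 4)/(y + 19) = (-4 + y)/(19 + y))
(35 - 45)*T(I) = (35 - 45)*((-4 + 7/2)/(19 + 7/2)) = -10*(-1)/(45/2*2) = -4*(-1)/(9*2) = -10*(-1/45) = 2/9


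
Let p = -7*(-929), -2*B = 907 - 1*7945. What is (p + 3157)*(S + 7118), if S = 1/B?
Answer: 3506754020/51 ≈ 6.8760e+7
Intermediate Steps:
B = 3519 (B = -(907 - 1*7945)/2 = -(907 - 7945)/2 = -½*(-7038) = 3519)
p = 6503
S = 1/3519 ≈ 0.00028417
(p + 3157)*(S + 7118) = (6503 + 3157)*(1/3519 + 7118) = 9660*(25048243/3519) = 3506754020/51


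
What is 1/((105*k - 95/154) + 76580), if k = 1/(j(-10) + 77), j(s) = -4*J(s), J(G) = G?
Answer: 6006/459941165 ≈ 1.3058e-5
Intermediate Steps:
j(s) = -4*s
k = 1/117 (k = 1/(-4*(-10) + 77) = 1/(40 + 77) = 1/117 ≈ 0.0085470)
1/((105*k - 95/154) + 76580) = 1/((105*(1/117) - 95/154) + 76580) = 1/((35/39 - 95*1/154) + 76580) = 1/((35/39 - 95/154) + 76580) = 1/(1685/6006 + 76580) = 1/(459941165/6006) = 6006/459941165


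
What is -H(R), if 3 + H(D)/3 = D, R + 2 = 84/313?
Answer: 4443/313 ≈ 14.195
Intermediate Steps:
R = -542/313 (R = -2 + 84/313 = -542/313 ≈ -1.7316)
H(D) = -9 + 3*D
-H(R) = -(-9 + 3*(-542/313)) = -(-9 - 1626/313) = -1*(-4443/313) = 4443/313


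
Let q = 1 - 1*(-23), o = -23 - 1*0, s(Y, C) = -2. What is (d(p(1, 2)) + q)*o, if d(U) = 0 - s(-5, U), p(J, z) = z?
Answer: -598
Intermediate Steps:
o = -23 (o = -23 + 0 = -23)
d(U) = 2 (d(U) = 0 - 1*(-2) = 0 + 2 = 2)
q = 24 (q = 1 + 23 = 24)
(d(p(1, 2)) + q)*o = (2 + 24)*(-23) = 26*(-23) = -598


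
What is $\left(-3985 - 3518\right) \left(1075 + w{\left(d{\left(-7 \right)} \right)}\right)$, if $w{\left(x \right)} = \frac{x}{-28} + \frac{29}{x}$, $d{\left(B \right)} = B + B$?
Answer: $- \frac{56377542}{7} \approx -8.0539 \cdot 10^{6}$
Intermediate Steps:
$d{\left(B \right)} = 2 B$
$w{\left(x \right)} = \frac{29}{x} - \frac{x}{28}$ ($w{\left(x \right)} = x \left(- \frac{1}{28}\right) + \frac{29}{x} = - \frac{x}{28} + \frac{29}{x} = \frac{29}{x} - \frac{x}{28}$)
$\left(-3985 - 3518\right) \left(1075 + w{\left(d{\left(-7 \right)} \right)}\right) = \left(-3985 - 3518\right) \left(1075 - \left(\frac{29}{14} + \frac{1}{28} \cdot 2 \left(-7\right)\right)\right) = - 7503 \left(1075 + \left(\frac{29}{-14} - - \frac{1}{2}\right)\right) = - 7503 \left(1075 + \left(29 \left(- \frac{1}{14}\right) + \frac{1}{2}\right)\right) = - 7503 \left(1075 + \left(- \frac{29}{14} + \frac{1}{2}\right)\right) = - 7503 \left(1075 - \frac{11}{7}\right) = \left(-7503\right) \frac{7514}{7} = - \frac{56377542}{7}$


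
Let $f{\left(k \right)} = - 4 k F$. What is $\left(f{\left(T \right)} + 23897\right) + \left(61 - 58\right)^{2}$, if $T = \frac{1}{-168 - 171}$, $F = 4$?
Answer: $\frac{8104150}{339} \approx 23906.0$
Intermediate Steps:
$T = - \frac{1}{339}$ ($T = \frac{1}{-339} = - \frac{1}{339} \approx -0.0029499$)
$f{\left(k \right)} = - 16 k$ ($f{\left(k \right)} = - 4 k 4 = - 16 k$)
$\left(f{\left(T \right)} + 23897\right) + \left(61 - 58\right)^{2} = \left(\left(-16\right) \left(- \frac{1}{339}\right) + 23897\right) + \left(61 - 58\right)^{2} = \left(\frac{16}{339} + 23897\right) + 3^{2} = \frac{8101099}{339} + 9 = \frac{8104150}{339}$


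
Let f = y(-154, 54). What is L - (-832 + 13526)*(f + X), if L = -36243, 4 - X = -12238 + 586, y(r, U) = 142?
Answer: -149800055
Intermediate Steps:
f = 142
X = 11656 (X = 4 - (-12238 + 586) = 4 - 1*(-11652) = 4 + 11652 = 11656)
L - (-832 + 13526)*(f + X) = -36243 - (-832 + 13526)*(142 + 11656) = -36243 - 12694*11798 = -36243 - 1*149763812 = -36243 - 149763812 = -149800055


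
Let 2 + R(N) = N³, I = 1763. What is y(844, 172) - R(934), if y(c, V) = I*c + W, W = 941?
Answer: -813291589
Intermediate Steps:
R(N) = -2 + N³
y(c, V) = 941 + 1763*c (y(c, V) = 1763*c + 941 = 941 + 1763*c)
y(844, 172) - R(934) = (941 + 1763*844) - (-2 + 934³) = (941 + 1487972) - (-2 + 814780504) = 1488913 - 1*814780502 = 1488913 - 814780502 = -813291589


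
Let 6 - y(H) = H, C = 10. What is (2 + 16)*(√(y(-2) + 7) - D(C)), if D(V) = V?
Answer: -180 + 18*√15 ≈ -110.29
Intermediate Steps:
y(H) = 6 - H
(2 + 16)*(√(y(-2) + 7) - D(C)) = (2 + 16)*(√((6 - 1*(-2)) + 7) - 1*10) = 18*(√((6 + 2) + 7) - 10) = 18*(√(8 + 7) - 10) = 18*(√15 - 10) = 18*(-10 + √15) = -180 + 18*√15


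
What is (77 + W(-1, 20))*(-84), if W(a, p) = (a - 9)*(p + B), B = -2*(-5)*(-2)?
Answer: -6468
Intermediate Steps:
B = -20 (B = 10*(-2) = -20)
W(a, p) = (-20 + p)*(-9 + a) (W(a, p) = (a - 9)*(p - 20) = (-9 + a)*(-20 + p) = (-20 + p)*(-9 + a))
(77 + W(-1, 20))*(-84) = (77 + (180 - 20*(-1) - 9*20 - 1*20))*(-84) = (77 + (180 + 20 - 180 - 20))*(-84) = (77 + 0)*(-84) = 77*(-84) = -6468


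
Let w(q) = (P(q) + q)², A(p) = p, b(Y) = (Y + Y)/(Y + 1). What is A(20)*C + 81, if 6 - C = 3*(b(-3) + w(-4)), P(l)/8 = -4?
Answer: -77739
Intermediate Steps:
b(Y) = 2*Y/(1 + Y) (b(Y) = (2*Y)/(1 + Y) = 2*Y/(1 + Y))
P(l) = -32 (P(l) = 8*(-4) = -32)
w(q) = (-32 + q)²
C = -3891 (C = 6 - 3*(2*(-3)/(1 - 3) + (-32 - 4)²) = 6 - 3*(2*(-3)/(-2) + (-36)²) = 6 - 3*(2*(-3)*(-½) + 1296) = 6 - 3*(3 + 1296) = 6 - 3*1299 = 6 - 1*3897 = 6 - 3897 = -3891)
A(20)*C + 81 = 20*(-3891) + 81 = -77820 + 81 = -77739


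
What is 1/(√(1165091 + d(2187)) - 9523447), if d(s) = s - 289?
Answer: -9523447/90696041594820 - √1166989/90696041594820 ≈ -1.0502e-7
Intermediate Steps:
d(s) = -289 + s
1/(√(1165091 + d(2187)) - 9523447) = 1/(√(1165091 + (-289 + 2187)) - 9523447) = 1/(√(1165091 + 1898) - 9523447) = 1/(√1166989 - 9523447) = 1/(-9523447 + √1166989)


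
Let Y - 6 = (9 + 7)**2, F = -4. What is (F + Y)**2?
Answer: 66564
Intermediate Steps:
Y = 262 (Y = 6 + (9 + 7)**2 = 6 + 16**2 = 6 + 256 = 262)
(F + Y)**2 = (-4 + 262)**2 = 258**2 = 66564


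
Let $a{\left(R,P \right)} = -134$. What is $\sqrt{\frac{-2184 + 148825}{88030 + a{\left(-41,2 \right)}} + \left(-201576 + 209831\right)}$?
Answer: $\frac{\sqrt{15947149730854}}{43948} \approx 90.866$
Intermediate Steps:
$\sqrt{\frac{-2184 + 148825}{88030 + a{\left(-41,2 \right)}} + \left(-201576 + 209831\right)} = \sqrt{\frac{-2184 + 148825}{88030 - 134} + \left(-201576 + 209831\right)} = \sqrt{\frac{146641}{87896} + 8255} = \sqrt{\frac{725728121}{87896}} = \frac{\sqrt{15947149730854}}{43948}$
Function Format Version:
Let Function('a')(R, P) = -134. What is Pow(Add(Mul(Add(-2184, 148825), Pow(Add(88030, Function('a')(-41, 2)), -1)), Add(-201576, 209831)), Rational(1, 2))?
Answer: Mul(Rational(1, 43948), Pow(15947149730854, Rational(1, 2))) ≈ 90.866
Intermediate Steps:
Pow(Add(Mul(Add(-2184, 148825), Pow(Add(88030, Function('a')(-41, 2)), -1)), Add(-201576, 209831)), Rational(1, 2)) = Pow(Add(Mul(Add(-2184, 148825), Pow(Add(88030, -134), -1)), Add(-201576, 209831)), Rational(1, 2)) = Pow(Add(Mul(146641, Pow(87896, -1)), 8255), Rational(1, 2)) = Pow(Add(Mul(146641, Rational(1, 87896)), 8255), Rational(1, 2)) = Pow(Add(Rational(146641, 87896), 8255), Rational(1, 2)) = Pow(Rational(725728121, 87896), Rational(1, 2)) = Mul(Rational(1, 43948), Pow(15947149730854, Rational(1, 2)))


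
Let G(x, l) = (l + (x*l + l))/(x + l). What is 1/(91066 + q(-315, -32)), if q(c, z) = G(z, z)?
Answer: 1/91051 ≈ 1.0983e-5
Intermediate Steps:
G(x, l) = (2*l + l*x)/(l + x) (G(x, l) = (l + (l*x + l))/(l + x) = (l + (l + l*x))/(l + x) = (2*l + l*x)/(l + x))
q(c, z) = 1 + z/2 (q(c, z) = z*(2 + z)/(z + z) = z*(2 + z)/((2*z)) = z*(1/(2*z))*(2 + z) = 1 + z/2)
1/(91066 + q(-315, -32)) = 1/(91066 + (1 + (½)*(-32))) = 1/(91066 + (1 - 16)) = 1/(91066 - 15) = 1/91051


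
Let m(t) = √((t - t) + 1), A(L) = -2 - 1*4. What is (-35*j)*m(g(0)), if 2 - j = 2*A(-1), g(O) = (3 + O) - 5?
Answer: -490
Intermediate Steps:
g(O) = -2 + O
A(L) = -6 (A(L) = -2 - 4 = -6)
j = 14 (j = 2 - 2*(-6) = 2 - 1*(-12) = 2 + 12 = 14)
m(t) = 1 (m(t) = √(0 + 1) = √1 = 1)
(-35*j)*m(g(0)) = -35*14*1 = -490*1 = -490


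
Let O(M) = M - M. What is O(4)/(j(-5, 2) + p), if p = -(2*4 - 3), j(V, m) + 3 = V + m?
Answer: 0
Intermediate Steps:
j(V, m) = -3 + V + m (j(V, m) = -3 + (V + m) = -3 + V + m)
O(M) = 0
p = -5 (p = -(8 - 3) = -1*5 = -5)
O(4)/(j(-5, 2) + p) = 0/((-3 - 5 + 2) - 5) = 0/(-6 - 5) = 0/(-11) = 0*(-1/11) = 0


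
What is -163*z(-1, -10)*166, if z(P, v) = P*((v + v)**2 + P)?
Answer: 10796142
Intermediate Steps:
z(P, v) = P*(P + 4*v**2) (z(P, v) = P*((2*v)**2 + P) = P*(4*v**2 + P) = P*(P + 4*v**2))
-163*z(-1, -10)*166 = -(-163)*(-1 + 4*(-10)**2)*166 = -(-163)*(-1 + 4*100)*166 = -(-163)*(-1 + 400)*166 = -(-163)*399*166 = -163*(-399)*166 = 65037*166 = 10796142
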